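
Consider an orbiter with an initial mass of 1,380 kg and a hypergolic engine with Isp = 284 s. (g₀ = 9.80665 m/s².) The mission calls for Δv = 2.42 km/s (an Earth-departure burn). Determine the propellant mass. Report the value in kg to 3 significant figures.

propellant mass ≈ 801 kg

v_e = Isp · g₀ = 284 × 9.80665 = 2785.1 m/s.
m₀/m_f = exp(Δv / v_e) = exp(2420 / 2785.1) = exp(0.8689) = 2.3843.
m_f = 1,380 / 2.3843 = 578.786 kg, so propellant = m₀ − m_f = 1,380 − 578.786 = 801.214 kg.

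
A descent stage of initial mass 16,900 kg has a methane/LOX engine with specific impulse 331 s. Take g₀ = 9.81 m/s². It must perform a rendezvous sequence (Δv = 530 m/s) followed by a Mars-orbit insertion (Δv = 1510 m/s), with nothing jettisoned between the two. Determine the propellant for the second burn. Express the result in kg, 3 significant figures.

v_e = Isp · g₀ = 331 × 9.81 = 3247.1 m/s.
After the first burn: m = 16900 × exp(−530/3247.1) = 16900 × 0.84940 = 14,354.9 kg.
After the second burn: m = 14,354.9 × exp(−1510/3247.1) = 14,354.9 × 0.62812 = 9,016.6 kg.
Second-burn propellant = 14,354.9 − 9,016.6 = 5,338.3 kg.

propellant for the second burn ≈ 5340 kg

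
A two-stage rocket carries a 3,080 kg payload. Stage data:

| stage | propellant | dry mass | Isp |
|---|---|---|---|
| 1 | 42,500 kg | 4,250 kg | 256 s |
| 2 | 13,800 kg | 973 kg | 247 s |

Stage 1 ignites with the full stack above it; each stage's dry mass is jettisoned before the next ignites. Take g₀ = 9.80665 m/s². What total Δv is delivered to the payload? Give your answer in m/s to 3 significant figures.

Δv ≈ 6280 m/s

Ignition mass of stage 1 = 42,500+4,250 + 13,800+973 + 3,080 = 64,603 kg.
Stage 1: m₀ = 64,603 kg, m_f = 64,603 − 42,500 = 22,103 kg; Δv = 256×9.80665×ln(2.923) = 2510.5×1.0725 ≈ 2693 m/s.
Stage 2: m₀ = 17,853 kg, m_f = 17,853 − 13,800 = 4,053 kg; Δv = 247×9.80665×ln(4.405) = 2422.2×1.4827 ≈ 3591 m/s.
Total Δv = 2693 + 3591 = 6284 m/s.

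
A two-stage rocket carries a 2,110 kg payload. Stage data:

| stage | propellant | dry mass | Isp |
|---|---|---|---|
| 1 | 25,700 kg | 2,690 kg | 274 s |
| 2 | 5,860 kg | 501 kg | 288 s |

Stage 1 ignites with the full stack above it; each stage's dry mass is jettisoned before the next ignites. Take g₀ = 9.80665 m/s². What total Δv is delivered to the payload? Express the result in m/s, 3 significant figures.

Δv ≈ 6530 m/s

Ignition mass of stage 1 = 25,700+2,690 + 5,860+501 + 2,110 = 36,861 kg.
Stage 1: m₀ = 36,861 kg, m_f = 36,861 − 25,700 = 11,161 kg; Δv = 274×9.80665×ln(3.303) = 2687.0×1.1947 ≈ 3210 m/s.
Stage 2: m₀ = 8,471 kg, m_f = 8,471 − 5,860 = 2,611 kg; Δv = 288×9.80665×ln(3.244) = 2824.3×1.1769 ≈ 3324 m/s.
Total Δv = 3210 + 3324 = 6534 m/s.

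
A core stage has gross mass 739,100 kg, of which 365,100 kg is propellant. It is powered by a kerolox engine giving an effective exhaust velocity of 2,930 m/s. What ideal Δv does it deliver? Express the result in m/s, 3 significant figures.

Δv ≈ 2000 m/s

m_f = m₀ − m_prop = 739,100 − 365,100 = 374,000 kg.
Using Δv = v_e ln(m₀/m_f): Δv = v_e · ln(m₀/m_f) = 2930.0 × ln(1.976) = 2930.0 × 0.6812 ≈ 1995.8 m/s.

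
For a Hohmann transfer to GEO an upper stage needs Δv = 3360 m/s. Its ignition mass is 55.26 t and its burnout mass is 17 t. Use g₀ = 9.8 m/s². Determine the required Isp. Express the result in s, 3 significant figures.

Isp ≈ 291 s

ln(m₀/m_f) = ln(55260/17000) = ln(3.251) = 1.1788.
v_e = Δv / ln(m₀/m_f) = 3360 / 1.1788 = 2850.3 m/s.
Isp = v_e / g₀ = 2850.3 / 9.8 = 290.8 s.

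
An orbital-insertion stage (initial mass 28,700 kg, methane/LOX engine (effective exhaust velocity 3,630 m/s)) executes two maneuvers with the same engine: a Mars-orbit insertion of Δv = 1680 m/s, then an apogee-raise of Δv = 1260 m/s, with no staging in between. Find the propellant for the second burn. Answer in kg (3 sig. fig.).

propellant for the second burn ≈ 5300 kg

After the first burn: m = 28700 × exp(−1680/3630.0) = 28700 × 0.62951 = 18,066.9 kg.
After the second burn: m = 18,066.9 × exp(−1260/3630.0) = 18,066.9 × 0.70673 = 12,768.4 kg.
Second-burn propellant = 18,066.9 − 12,768.4 = 5,298.5 kg.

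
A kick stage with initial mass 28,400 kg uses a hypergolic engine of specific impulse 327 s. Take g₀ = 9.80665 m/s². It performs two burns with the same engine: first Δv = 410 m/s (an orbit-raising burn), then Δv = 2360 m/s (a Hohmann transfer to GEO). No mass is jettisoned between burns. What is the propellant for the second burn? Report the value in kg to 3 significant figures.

v_e = Isp · g₀ = 327 × 9.80665 = 3206.8 m/s.
After the first burn: m = 28400 × exp(−410/3206.8) = 28400 × 0.87998 = 24,991.4 kg.
After the second burn: m = 24,991.4 × exp(−2360/3206.8) = 24,991.4 × 0.47905 = 11,972.1 kg.
Second-burn propellant = 24,991.4 − 11,972.1 = 13,019.3 kg.

propellant for the second burn ≈ 13000 kg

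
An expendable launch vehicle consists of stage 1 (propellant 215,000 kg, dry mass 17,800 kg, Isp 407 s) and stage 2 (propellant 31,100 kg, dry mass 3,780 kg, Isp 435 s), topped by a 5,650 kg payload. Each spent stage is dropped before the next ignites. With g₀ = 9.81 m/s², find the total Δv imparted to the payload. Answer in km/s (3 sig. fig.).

Δv ≈ 12.4 km/s

Ignition mass of stage 1 = 215,000+17,800 + 31,100+3,780 + 5,650 = 273,330 kg.
Stage 1: m₀ = 273,330 kg, m_f = 273,330 − 215,000 = 58,330 kg; Δv = 407×9.81×ln(4.686) = 3992.7×1.5446 ≈ 6167 m/s.
Stage 2: m₀ = 40,530 kg, m_f = 40,530 − 31,100 = 9,430 kg; Δv = 435×9.81×ln(4.298) = 4267.4×1.4581 ≈ 6222 m/s.
Total Δv = 6167 + 6222 = 12389 m/s.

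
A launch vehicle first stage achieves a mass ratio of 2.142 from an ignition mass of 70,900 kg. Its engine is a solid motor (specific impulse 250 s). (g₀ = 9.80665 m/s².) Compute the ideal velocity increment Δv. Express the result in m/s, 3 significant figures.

Δv ≈ 1870 m/s

v_e = Isp · g₀ = 250 × 9.80665 = 2451.7 m/s.
From the ideal rocket equation, Δv = v_e · ln(2.142) = 2451.7 × 0.7617 ≈ 1867.5 m/s.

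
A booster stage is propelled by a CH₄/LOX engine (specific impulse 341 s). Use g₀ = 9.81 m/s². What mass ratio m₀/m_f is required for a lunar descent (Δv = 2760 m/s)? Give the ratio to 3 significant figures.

mass ratio ≈ 2.28

v_e = Isp · g₀ = 341 × 9.81 = 3345.2 m/s.
By the Tsiolkovsky rocket equation, m₀/m_f = exp(Δv / v_e) = exp(2760 / 3345.2) = exp(0.8251) = 2.2820.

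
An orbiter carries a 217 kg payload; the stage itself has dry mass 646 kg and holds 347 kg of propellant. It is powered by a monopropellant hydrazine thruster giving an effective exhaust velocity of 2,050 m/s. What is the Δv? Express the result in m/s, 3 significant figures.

Δv ≈ 693 m/s

m₀ = payload + dry + propellant = 217 + 646 + 347 = 1,210 kg.
m_f = payload + dry = 217 + 646 = 863 kg.
Rocket equation: Δv = v_e · ln(m₀/m_f) = 2050.0 × ln(1.402) = 2050.0 × 0.3380 ≈ 692.8 m/s.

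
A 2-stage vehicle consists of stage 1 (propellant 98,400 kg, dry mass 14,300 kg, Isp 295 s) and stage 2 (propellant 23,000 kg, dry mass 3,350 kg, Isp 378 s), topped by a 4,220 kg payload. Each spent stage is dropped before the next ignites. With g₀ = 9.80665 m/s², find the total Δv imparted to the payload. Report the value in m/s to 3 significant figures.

Δv ≈ 8530 m/s

Ignition mass of stage 1 = 98,400+14,300 + 23,000+3,350 + 4,220 = 143,270 kg.
Stage 1: m₀ = 143,270 kg, m_f = 143,270 − 98,400 = 44,870 kg; Δv = 295×9.80665×ln(3.193) = 2893.0×1.1610 ≈ 3359 m/s.
Stage 2: m₀ = 30,570 kg, m_f = 30,570 − 23,000 = 7,570 kg; Δv = 378×9.80665×ln(4.038) = 3706.9×1.3958 ≈ 5174 m/s.
Total Δv = 3359 + 5174 = 8533 m/s.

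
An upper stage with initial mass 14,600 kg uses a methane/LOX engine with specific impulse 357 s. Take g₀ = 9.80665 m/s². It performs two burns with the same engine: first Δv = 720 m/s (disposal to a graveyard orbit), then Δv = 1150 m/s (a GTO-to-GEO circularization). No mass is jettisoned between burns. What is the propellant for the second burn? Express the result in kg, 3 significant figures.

propellant for the second burn ≈ 3330 kg

v_e = Isp · g₀ = 357 × 9.80665 = 3501.0 m/s.
After the first burn: m = 14600 × exp(−720/3501.0) = 14600 × 0.81411 = 11,886 kg.
After the second burn: m = 11,886 × exp(−1150/3501.0) = 11,886 × 0.72002 = 8,558.16 kg.
Second-burn propellant = 11,886 − 8,558.16 = 3,327.84 kg.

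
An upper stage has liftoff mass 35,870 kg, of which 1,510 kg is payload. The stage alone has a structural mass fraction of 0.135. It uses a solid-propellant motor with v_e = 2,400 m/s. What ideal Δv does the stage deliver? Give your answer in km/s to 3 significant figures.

Stage wet mass = m₀ − payload = 35,870 − 1,510 = 34,360 kg.
Stage dry mass = ε × stage wet mass = 0.135 × 34,360 = 4,638.6 kg.
Burnout mass m_f = stage dry + payload = 4,638.6 + 1,510 = 6,148.6 kg.
Δv = v_e · ln(35,870/6,148.6) = 2400.0 × ln(5.834) = 2400.0 × 1.7637 ≈ 4233 m/s.

Δv ≈ 4.23 km/s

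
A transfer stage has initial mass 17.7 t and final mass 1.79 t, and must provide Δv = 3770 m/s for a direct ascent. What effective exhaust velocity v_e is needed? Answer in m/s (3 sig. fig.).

ln(m₀/m_f) = ln(17700/1790) = ln(9.888) = 2.2913.
From the ideal rocket equation, v_e = Δv / ln(m₀/m_f) = 3770 / 2.2913 = 1645.3 m/s.

v_e ≈ 1650 m/s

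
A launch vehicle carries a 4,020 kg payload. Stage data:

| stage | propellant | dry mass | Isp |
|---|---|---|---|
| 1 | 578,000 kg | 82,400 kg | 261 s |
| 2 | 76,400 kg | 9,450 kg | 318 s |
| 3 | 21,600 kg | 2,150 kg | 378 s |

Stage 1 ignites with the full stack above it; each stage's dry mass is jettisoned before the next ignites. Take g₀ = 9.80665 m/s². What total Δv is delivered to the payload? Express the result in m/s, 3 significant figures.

Ignition mass of stage 1 = 578,000+82,400 + 76,400+9,450 + 21,600+2,150 + 4,020 = 774,020 kg.
Stage 1: m₀ = 774,020 kg, m_f = 774,020 − 578,000 = 196,020 kg; Δv = 261×9.80665×ln(3.949) = 2559.5×1.3734 ≈ 3515 m/s.
Stage 2: m₀ = 113,620 kg, m_f = 113,620 − 76,400 = 37,220 kg; Δv = 318×9.80665×ln(3.053) = 3118.5×1.1160 ≈ 3480 m/s.
Stage 3: m₀ = 27,770 kg, m_f = 27,770 − 21,600 = 6,170 kg; Δv = 378×9.80665×ln(4.501) = 3706.9×1.5043 ≈ 5576 m/s.
Total Δv = 3515 + 3480 + 5576 = 12571 m/s.

Δv ≈ 12600 m/s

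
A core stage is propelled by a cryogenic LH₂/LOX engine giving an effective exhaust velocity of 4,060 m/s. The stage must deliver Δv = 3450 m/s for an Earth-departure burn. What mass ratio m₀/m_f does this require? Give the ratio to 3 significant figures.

From the ideal rocket equation, m₀/m_f = exp(Δv / v_e) = exp(3450 / 4060.0) = exp(0.8498) = 2.3391.

mass ratio ≈ 2.34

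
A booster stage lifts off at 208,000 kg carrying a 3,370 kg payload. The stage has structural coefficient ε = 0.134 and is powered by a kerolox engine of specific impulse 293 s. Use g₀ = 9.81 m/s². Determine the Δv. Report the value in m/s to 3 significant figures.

Δv ≈ 5490 m/s

Stage wet mass = m₀ − payload = 208,000 − 3,370 = 204,630 kg.
Stage dry mass = ε × stage wet mass = 0.134 × 204,630 = 27,420.4 kg.
Burnout mass m_f = stage dry + payload = 27,420.4 + 3,370 = 30,790.4 kg.
v_e = Isp · g₀ = 293 × 9.81 = 2874.3 m/s.
Rocket equation: Δv = v_e · ln(208,000/30,790.4) = 2874.3 × ln(6.755) = 2874.3 × 1.9103 ≈ 5491 m/s.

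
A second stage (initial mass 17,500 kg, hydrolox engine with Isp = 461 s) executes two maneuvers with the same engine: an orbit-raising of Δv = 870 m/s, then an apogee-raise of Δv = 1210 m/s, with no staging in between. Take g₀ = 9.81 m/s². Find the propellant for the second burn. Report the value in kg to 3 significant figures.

v_e = Isp · g₀ = 461 × 9.81 = 4522.4 m/s.
After the first burn: m = 17500 × exp(−870/4522.4) = 17500 × 0.82500 = 14,437.5 kg.
After the second burn: m = 14,437.5 × exp(−1210/4522.4) = 14,437.5 × 0.76525 = 11,048.3 kg.
Second-burn propellant = 14,437.5 − 11,048.3 = 3,389.2 kg.

propellant for the second burn ≈ 3390 kg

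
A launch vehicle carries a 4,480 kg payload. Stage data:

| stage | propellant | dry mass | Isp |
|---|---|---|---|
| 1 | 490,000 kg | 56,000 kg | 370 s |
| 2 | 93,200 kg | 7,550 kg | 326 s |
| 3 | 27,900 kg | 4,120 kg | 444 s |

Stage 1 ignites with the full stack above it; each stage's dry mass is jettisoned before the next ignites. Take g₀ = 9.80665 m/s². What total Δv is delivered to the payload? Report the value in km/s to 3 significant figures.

Ignition mass of stage 1 = 490,000+56,000 + 93,200+7,550 + 27,900+4,120 + 4,480 = 683,250 kg.
Stage 1: m₀ = 683,250 kg, m_f = 683,250 − 490,000 = 193,250 kg; Δv = 370×9.80665×ln(3.536) = 3628.5×1.2629 ≈ 4582 m/s.
Stage 2: m₀ = 137,250 kg, m_f = 137,250 − 93,200 = 44,050 kg; Δv = 326×9.80665×ln(3.116) = 3197.0×1.1365 ≈ 3633 m/s.
Stage 3: m₀ = 36,500 kg, m_f = 36,500 − 27,900 = 8,600 kg; Δv = 444×9.80665×ln(4.244) = 4354.2×1.4456 ≈ 6294 m/s.
Total Δv = 4582 + 3633 + 6294 = 14509 m/s.

Δv ≈ 14.5 km/s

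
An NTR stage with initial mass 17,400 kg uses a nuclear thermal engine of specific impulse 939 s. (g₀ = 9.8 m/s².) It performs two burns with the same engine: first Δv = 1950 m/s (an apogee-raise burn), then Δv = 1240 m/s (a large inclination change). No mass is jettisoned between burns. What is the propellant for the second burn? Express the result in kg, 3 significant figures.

v_e = Isp · g₀ = 939 × 9.8 = 9202.2 m/s.
After the first burn: m = 17400 × exp(−1950/9202.2) = 17400 × 0.80904 = 14,077.3 kg.
After the second burn: m = 14,077.3 × exp(−1240/9202.2) = 14,077.3 × 0.87393 = 12,302.6 kg.
Second-burn propellant = 14,077.3 − 12,302.6 = 1,774.7 kg.

propellant for the second burn ≈ 1770 kg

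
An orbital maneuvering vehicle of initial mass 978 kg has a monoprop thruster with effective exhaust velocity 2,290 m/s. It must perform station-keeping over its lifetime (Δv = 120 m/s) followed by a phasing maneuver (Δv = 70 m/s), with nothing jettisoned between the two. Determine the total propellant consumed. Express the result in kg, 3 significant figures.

total propellant consumed ≈ 77.9 kg

After the first burn: m = 978 × exp(−120/2290.0) = 978 × 0.94895 = 928.073 kg.
After the second burn: m = 928.073 × exp(−70/2290.0) = 928.073 × 0.96989 = 900.129 kg.
Total propellant = m₀ − m_final = 978 − 900.129 = 77.871 kg.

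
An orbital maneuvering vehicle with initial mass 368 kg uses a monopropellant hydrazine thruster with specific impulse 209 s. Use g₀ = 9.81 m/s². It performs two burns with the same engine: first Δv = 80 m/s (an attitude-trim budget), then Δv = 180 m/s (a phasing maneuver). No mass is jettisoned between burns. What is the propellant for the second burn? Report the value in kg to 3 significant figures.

v_e = Isp · g₀ = 209 × 9.81 = 2050.3 m/s.
After the first burn: m = 368 × exp(−80/2050.3) = 368 × 0.96173 = 353.917 kg.
After the second burn: m = 353.917 × exp(−180/2050.3) = 353.917 × 0.91595 = 324.17 kg.
Second-burn propellant = 353.917 − 324.17 = 29.747 kg.

propellant for the second burn ≈ 29.7 kg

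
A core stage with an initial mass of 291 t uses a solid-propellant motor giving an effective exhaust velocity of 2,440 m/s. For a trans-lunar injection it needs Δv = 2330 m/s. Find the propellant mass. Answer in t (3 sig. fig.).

propellant mass ≈ 179 t

Using Δv = v_e ln(m₀/m_f): m₀/m_f = exp(Δv / v_e) = exp(2330 / 2440.0) = exp(0.9549) = 2.5985.
m_f = 291 / 2.5985 = 111.988 t, so propellant = m₀ − m_f = 291 − 111.988 = 179.012 t.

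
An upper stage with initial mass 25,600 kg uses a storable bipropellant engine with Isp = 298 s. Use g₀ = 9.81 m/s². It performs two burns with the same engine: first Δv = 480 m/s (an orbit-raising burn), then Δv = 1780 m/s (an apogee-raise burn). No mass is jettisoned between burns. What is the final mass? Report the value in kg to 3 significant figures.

final mass ≈ 11800 kg

v_e = Isp · g₀ = 298 × 9.81 = 2923.4 m/s.
After the first burn: m = 25600 × exp(−480/2923.4) = 25600 × 0.84858 = 21,723.6 kg.
After the second burn: m = 21,723.6 × exp(−1780/2923.4) = 21,723.6 × 0.54396 = 11,816.8 kg.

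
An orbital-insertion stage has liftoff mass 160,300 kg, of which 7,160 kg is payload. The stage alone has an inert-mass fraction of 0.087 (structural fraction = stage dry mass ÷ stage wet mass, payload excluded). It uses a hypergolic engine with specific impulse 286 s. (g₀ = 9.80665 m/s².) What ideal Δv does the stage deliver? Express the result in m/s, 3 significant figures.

Δv ≈ 5770 m/s

Stage wet mass = m₀ − payload = 160,300 − 7,160 = 153,140 kg.
Stage dry mass = ε × stage wet mass = 0.087 × 153,140 = 13,323.2 kg.
Burnout mass m_f = stage dry + payload = 13,323.2 + 7,160 = 20,483.2 kg.
v_e = Isp · g₀ = 286 × 9.80665 = 2804.7 m/s.
Δv = v_e · ln(160,300/20,483.2) = 2804.7 × ln(7.826) = 2804.7 × 2.0574 ≈ 5771 m/s.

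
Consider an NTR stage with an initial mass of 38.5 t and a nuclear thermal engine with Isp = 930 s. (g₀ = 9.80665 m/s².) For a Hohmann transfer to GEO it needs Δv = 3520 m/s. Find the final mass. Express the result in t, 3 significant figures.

final mass ≈ 26.2 t

v_e = Isp · g₀ = 930 × 9.80665 = 9120.2 m/s.
From the ideal rocket equation, m₀/m_f = exp(Δv / v_e) = exp(3520 / 9120.2) = exp(0.3860) = 1.4710.
m_f = m₀ / 1.4710 = 38.5 / 1.4710 = 26.1727 t.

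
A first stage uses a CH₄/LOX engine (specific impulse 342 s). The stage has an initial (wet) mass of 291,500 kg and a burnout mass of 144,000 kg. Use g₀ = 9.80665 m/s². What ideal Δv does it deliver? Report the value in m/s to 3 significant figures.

Δv ≈ 2370 m/s

v_e = Isp · g₀ = 342 × 9.80665 = 3353.9 m/s.
By the Tsiolkovsky rocket equation, Δv = v_e · ln(m₀/m_f) = 3353.9 × ln(2.024) = 3353.9 × 0.7052 ≈ 2365.2 m/s.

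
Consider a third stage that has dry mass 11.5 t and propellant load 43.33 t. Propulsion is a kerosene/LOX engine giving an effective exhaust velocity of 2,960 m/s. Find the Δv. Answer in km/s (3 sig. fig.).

m₀ = m_dry + m_prop = 11.5 + 43.33 = 54.83 t.
Δv = v_e · ln(m₀/m_f) = 2960.0 × ln(4.768) = 2960.0 × 1.5619 ≈ 4623.2 m/s.

Δv ≈ 4.62 km/s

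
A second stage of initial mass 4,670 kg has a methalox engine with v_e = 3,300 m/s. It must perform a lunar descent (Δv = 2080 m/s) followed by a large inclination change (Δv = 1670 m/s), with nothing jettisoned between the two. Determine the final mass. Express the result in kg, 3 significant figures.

final mass ≈ 1500 kg

After the first burn: m = 4670 × exp(−2080/3300.0) = 4670 × 0.53243 = 2,486.45 kg.
After the second burn: m = 2,486.45 × exp(−1670/3300.0) = 2,486.45 × 0.60287 = 1,499.01 kg.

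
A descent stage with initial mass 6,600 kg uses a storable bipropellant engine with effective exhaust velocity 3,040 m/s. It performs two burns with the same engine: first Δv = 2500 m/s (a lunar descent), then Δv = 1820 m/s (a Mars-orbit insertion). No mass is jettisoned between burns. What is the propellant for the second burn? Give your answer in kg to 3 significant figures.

propellant for the second burn ≈ 1310 kg

After the first burn: m = 6600 × exp(−2500/3040.0) = 6600 × 0.43939 = 2,899.97 kg.
After the second burn: m = 2,899.97 × exp(−1820/3040.0) = 2,899.97 × 0.54953 = 1,593.62 kg.
Second-burn propellant = 2,899.97 − 1,593.62 = 1,306.35 kg.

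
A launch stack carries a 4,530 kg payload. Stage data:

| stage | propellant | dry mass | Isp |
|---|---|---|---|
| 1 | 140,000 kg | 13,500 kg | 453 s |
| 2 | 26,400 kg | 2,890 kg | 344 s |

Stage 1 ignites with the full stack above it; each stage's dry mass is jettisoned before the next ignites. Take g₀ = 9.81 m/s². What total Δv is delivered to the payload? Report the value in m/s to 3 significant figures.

Δv ≈ 11200 m/s

Ignition mass of stage 1 = 140,000+13,500 + 26,400+2,890 + 4,530 = 187,320 kg.
Stage 1: m₀ = 187,320 kg, m_f = 187,320 − 140,000 = 47,320 kg; Δv = 453×9.81×ln(3.959) = 4443.9×1.3759 ≈ 6114 m/s.
Stage 2: m₀ = 33,820 kg, m_f = 33,820 − 26,400 = 7,420 kg; Δv = 344×9.81×ln(4.558) = 3374.6×1.5169 ≈ 5119 m/s.
Total Δv = 6114 + 5119 = 11233 m/s.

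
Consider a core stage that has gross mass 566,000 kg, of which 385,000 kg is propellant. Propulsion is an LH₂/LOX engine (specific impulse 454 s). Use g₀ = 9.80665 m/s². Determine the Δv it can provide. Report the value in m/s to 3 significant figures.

v_e = Isp · g₀ = 454 × 9.80665 = 4452.2 m/s.
m_f = m₀ − m_prop = 566,000 − 385,000 = 181,000 kg.
From the ideal rocket equation, Δv = v_e · ln(m₀/m_f) = 4452.2 × ln(3.127) = 4452.2 × 1.1401 ≈ 5076.0 m/s.

Δv ≈ 5080 m/s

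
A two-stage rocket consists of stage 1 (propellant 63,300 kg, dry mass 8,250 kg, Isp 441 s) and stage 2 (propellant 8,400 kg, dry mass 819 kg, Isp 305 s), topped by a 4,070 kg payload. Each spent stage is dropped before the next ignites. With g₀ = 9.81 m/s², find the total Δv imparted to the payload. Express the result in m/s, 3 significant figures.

Ignition mass of stage 1 = 63,300+8,250 + 8,400+819 + 4,070 = 84,839 kg.
Stage 1: m₀ = 84,839 kg, m_f = 84,839 − 63,300 = 21,539 kg; Δv = 441×9.81×ln(3.939) = 4326.2×1.3709 ≈ 5931 m/s.
Stage 2: m₀ = 13,289 kg, m_f = 13,289 − 8,400 = 4,889 kg; Δv = 305×9.81×ln(2.718) = 2992.1×0.9999 ≈ 2992 m/s.
Total Δv = 5931 + 2992 = 8923 m/s.

Δv ≈ 8920 m/s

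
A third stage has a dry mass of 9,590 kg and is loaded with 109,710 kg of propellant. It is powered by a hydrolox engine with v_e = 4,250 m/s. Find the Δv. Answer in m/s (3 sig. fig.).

Δv ≈ 10700 m/s

m₀ = m_dry + m_prop = 9,590 + 109,710 = 119,300 kg.
Δv = v_e · ln(m₀/m_f) = 4250.0 × ln(12.44) = 4250.0 × 2.5209 ≈ 10713.9 m/s.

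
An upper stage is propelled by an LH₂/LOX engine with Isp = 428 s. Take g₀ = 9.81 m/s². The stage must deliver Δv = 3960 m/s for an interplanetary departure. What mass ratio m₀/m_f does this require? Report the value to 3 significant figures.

v_e = Isp · g₀ = 428 × 9.81 = 4198.7 m/s.
By the Tsiolkovsky rocket equation, m₀/m_f = exp(Δv / v_e) = exp(3960 / 4198.7) = exp(0.9432) = 2.5681.

mass ratio ≈ 2.57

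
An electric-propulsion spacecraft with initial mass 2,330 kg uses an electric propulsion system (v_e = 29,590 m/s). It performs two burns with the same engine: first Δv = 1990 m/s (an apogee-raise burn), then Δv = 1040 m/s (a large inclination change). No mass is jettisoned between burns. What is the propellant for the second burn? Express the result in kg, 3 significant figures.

After the first burn: m = 2330 × exp(−1990/29590.0) = 2330 × 0.93496 = 2,178.46 kg.
After the second burn: m = 2,178.46 × exp(−1040/29590.0) = 2,178.46 × 0.96546 = 2,103.22 kg.
Second-burn propellant = 2,178.46 − 2,103.22 = 75.24 kg.

propellant for the second burn ≈ 75.2 kg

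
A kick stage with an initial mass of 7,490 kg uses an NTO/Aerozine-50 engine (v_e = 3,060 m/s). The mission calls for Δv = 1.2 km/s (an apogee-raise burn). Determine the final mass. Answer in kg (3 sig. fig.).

final mass ≈ 5060 kg

Rocket equation: m₀/m_f = exp(Δv / v_e) = exp(1200 / 3060.0) = exp(0.3922) = 1.4802.
m_f = m₀ / 1.4802 = 7,490 / 1.4802 = 5,060.13 kg.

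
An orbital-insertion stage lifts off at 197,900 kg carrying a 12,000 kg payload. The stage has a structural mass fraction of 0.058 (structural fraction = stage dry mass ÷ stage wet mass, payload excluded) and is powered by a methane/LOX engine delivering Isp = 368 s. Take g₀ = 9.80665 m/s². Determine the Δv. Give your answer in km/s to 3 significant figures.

Stage wet mass = m₀ − payload = 197,900 − 12,000 = 185,900 kg.
Stage dry mass = ε × stage wet mass = 0.058 × 185,900 = 10,782.2 kg.
Burnout mass m_f = stage dry + payload = 10,782.2 + 12,000 = 22,782.2 kg.
v_e = Isp · g₀ = 368 × 9.80665 = 3608.8 m/s.
From the ideal rocket equation, Δv = v_e · ln(197,900/22,782.2) = 3608.8 × ln(8.687) = 3608.8 × 2.1618 ≈ 7802 m/s.

Δv ≈ 7.80 km/s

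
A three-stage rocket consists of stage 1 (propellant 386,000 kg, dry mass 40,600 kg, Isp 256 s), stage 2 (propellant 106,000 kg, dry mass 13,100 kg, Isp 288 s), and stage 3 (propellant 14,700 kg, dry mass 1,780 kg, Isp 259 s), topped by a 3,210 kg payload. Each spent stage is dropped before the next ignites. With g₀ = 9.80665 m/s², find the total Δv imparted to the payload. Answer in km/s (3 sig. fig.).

Δv ≈ 10.4 km/s

Ignition mass of stage 1 = 386,000+40,600 + 106,000+13,100 + 14,700+1,780 + 3,210 = 565,390 kg.
Stage 1: m₀ = 565,390 kg, m_f = 565,390 − 386,000 = 179,390 kg; Δv = 256×9.80665×ln(3.152) = 2510.5×1.1480 ≈ 2882 m/s.
Stage 2: m₀ = 138,790 kg, m_f = 138,790 − 106,000 = 32,790 kg; Δv = 288×9.80665×ln(4.233) = 2824.3×1.4428 ≈ 4075 m/s.
Stage 3: m₀ = 19,690 kg, m_f = 19,690 − 14,700 = 4,990 kg; Δv = 259×9.80665×ln(3.946) = 2539.9×1.3727 ≈ 3486 m/s.
Total Δv = 2882 + 4075 + 3486 = 10443 m/s.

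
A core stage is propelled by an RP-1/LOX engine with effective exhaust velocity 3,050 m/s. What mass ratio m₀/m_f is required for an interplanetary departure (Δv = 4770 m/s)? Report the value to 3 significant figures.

By the Tsiolkovsky rocket equation, m₀/m_f = exp(Δv / v_e) = exp(4770 / 3050.0) = exp(1.5639) = 4.7776.

mass ratio ≈ 4.78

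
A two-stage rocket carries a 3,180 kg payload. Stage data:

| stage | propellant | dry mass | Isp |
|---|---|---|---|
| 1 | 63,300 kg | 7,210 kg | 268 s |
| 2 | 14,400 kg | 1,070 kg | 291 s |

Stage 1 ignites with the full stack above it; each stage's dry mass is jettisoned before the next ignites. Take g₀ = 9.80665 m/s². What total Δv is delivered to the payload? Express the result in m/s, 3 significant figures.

Δv ≈ 7470 m/s

Ignition mass of stage 1 = 63,300+7,210 + 14,400+1,070 + 3,180 = 89,160 kg.
Stage 1: m₀ = 89,160 kg, m_f = 89,160 − 63,300 = 25,860 kg; Δv = 268×9.80665×ln(3.448) = 2628.2×1.2377 ≈ 3253 m/s.
Stage 2: m₀ = 18,650 kg, m_f = 18,650 − 14,400 = 4,250 kg; Δv = 291×9.80665×ln(4.388) = 2853.7×1.4789 ≈ 4220 m/s.
Total Δv = 3253 + 4220 = 7473 m/s.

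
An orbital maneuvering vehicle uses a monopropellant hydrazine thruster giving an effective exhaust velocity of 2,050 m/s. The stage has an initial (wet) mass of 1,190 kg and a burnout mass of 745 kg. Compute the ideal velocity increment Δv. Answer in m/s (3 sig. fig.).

By the Tsiolkovsky rocket equation, Δv = v_e · ln(m₀/m_f) = 2050.0 × ln(1.597) = 2050.0 × 0.4683 ≈ 960.1 m/s.

Δv ≈ 960 m/s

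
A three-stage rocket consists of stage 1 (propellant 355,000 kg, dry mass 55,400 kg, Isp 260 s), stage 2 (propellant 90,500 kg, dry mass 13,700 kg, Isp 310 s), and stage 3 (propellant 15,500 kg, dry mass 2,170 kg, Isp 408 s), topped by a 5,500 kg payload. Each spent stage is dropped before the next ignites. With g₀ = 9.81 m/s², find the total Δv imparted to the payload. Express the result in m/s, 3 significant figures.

Ignition mass of stage 1 = 355,000+55,400 + 90,500+13,700 + 15,500+2,170 + 5,500 = 537,770 kg.
Stage 1: m₀ = 537,770 kg, m_f = 537,770 − 355,000 = 182,770 kg; Δv = 260×9.81×ln(2.942) = 2550.6×1.0792 ≈ 2753 m/s.
Stage 2: m₀ = 127,370 kg, m_f = 127,370 − 90,500 = 36,870 kg; Δv = 310×9.81×ln(3.455) = 3041.1×1.2397 ≈ 3770 m/s.
Stage 3: m₀ = 23,170 kg, m_f = 23,170 − 15,500 = 7,670 kg; Δv = 408×9.81×ln(3.021) = 4002.5×1.1055 ≈ 4425 m/s.
Total Δv = 2753 + 3770 + 4425 = 10948 m/s.

Δv ≈ 10900 m/s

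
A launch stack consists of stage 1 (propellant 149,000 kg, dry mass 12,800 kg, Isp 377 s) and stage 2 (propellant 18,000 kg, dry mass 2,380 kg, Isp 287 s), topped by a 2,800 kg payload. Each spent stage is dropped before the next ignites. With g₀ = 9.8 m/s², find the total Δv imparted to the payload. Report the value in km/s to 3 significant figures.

Ignition mass of stage 1 = 149,000+12,800 + 18,000+2,380 + 2,800 = 184,980 kg.
Stage 1: m₀ = 184,980 kg, m_f = 184,980 − 149,000 = 35,980 kg; Δv = 377×9.8×ln(5.141) = 3694.6×1.6373 ≈ 6049 m/s.
Stage 2: m₀ = 23,180 kg, m_f = 23,180 − 18,000 = 5,180 kg; Δv = 287×9.8×ln(4.475) = 2812.6×1.4985 ≈ 4215 m/s.
Total Δv = 6049 + 4215 = 10264 m/s.

Δv ≈ 10.3 km/s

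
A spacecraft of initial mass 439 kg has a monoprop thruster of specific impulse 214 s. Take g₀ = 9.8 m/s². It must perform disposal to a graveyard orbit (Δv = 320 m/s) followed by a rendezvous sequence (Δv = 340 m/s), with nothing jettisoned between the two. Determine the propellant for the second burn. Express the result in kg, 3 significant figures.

v_e = Isp · g₀ = 214 × 9.8 = 2097.2 m/s.
After the first burn: m = 439 × exp(−320/2097.2) = 439 × 0.85849 = 376.877 kg.
After the second burn: m = 376.877 × exp(−340/2097.2) = 376.877 × 0.85034 = 320.474 kg.
Second-burn propellant = 376.877 − 320.474 = 56.403 kg.

propellant for the second burn ≈ 56.4 kg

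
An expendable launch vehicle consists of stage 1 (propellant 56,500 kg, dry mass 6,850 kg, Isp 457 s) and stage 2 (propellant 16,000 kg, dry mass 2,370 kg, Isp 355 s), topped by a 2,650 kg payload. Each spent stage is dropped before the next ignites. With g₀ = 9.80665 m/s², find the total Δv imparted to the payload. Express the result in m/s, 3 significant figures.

Ignition mass of stage 1 = 56,500+6,850 + 16,000+2,370 + 2,650 = 84,370 kg.
Stage 1: m₀ = 84,370 kg, m_f = 84,370 − 56,500 = 27,870 kg; Δv = 457×9.80665×ln(3.027) = 4481.6×1.1077 ≈ 4964 m/s.
Stage 2: m₀ = 21,020 kg, m_f = 21,020 − 16,000 = 5,020 kg; Δv = 355×9.80665×ln(4.187) = 3481.4×1.4320 ≈ 4985 m/s.
Total Δv = 4964 + 4985 = 9949 m/s.

Δv ≈ 9950 m/s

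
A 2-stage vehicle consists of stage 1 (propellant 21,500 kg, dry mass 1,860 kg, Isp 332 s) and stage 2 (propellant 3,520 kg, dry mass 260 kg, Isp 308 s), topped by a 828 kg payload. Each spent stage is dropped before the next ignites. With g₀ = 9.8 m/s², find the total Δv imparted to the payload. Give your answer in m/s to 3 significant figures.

Δv ≈ 9120 m/s

Ignition mass of stage 1 = 21,500+1,860 + 3,520+260 + 828 = 27,968 kg.
Stage 1: m₀ = 27,968 kg, m_f = 27,968 − 21,500 = 6,468 kg; Δv = 332×9.8×ln(4.324) = 3253.6×1.4642 ≈ 4764 m/s.
Stage 2: m₀ = 4,608 kg, m_f = 4,608 − 3,520 = 1,088 kg; Δv = 308×9.8×ln(4.235) = 3018.4×1.4435 ≈ 4357 m/s.
Total Δv = 4764 + 4357 = 9121 m/s.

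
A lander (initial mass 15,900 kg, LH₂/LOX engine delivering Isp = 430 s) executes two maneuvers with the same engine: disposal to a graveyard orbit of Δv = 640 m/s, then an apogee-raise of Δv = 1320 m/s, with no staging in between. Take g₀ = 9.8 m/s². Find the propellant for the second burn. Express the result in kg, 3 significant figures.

propellant for the second burn ≈ 3670 kg

v_e = Isp · g₀ = 430 × 9.8 = 4214.0 m/s.
After the first burn: m = 15900 × exp(−640/4214.0) = 15900 × 0.85910 = 13,659.7 kg.
After the second burn: m = 13,659.7 × exp(−1320/4214.0) = 13,659.7 × 0.73107 = 9,986.2 kg.
Second-burn propellant = 13,659.7 − 9,986.2 = 3,673.5 kg.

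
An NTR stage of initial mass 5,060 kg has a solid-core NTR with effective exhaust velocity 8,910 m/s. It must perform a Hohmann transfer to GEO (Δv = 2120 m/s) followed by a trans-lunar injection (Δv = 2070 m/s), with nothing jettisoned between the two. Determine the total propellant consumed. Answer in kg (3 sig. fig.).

total propellant consumed ≈ 1900 kg

After the first burn: m = 5060 × exp(−2120/8910.0) = 5060 × 0.78825 = 3,988.55 kg.
After the second burn: m = 3,988.55 × exp(−2070/8910.0) = 3,988.55 × 0.79269 = 3,161.68 kg.
Total propellant = m₀ − m_final = 5060 − 3,161.68 = 1,898.32 kg.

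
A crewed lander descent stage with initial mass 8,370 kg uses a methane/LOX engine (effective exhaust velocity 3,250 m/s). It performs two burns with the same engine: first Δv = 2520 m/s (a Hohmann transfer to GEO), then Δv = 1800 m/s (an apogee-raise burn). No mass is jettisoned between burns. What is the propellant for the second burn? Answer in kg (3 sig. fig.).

After the first burn: m = 8370 × exp(−2520/3250.0) = 8370 × 0.46053 = 3,854.64 kg.
After the second burn: m = 3,854.64 × exp(−1800/3250.0) = 3,854.64 × 0.57474 = 2,215.42 kg.
Second-burn propellant = 3,854.64 − 2,215.42 = 1,639.22 kg.

propellant for the second burn ≈ 1640 kg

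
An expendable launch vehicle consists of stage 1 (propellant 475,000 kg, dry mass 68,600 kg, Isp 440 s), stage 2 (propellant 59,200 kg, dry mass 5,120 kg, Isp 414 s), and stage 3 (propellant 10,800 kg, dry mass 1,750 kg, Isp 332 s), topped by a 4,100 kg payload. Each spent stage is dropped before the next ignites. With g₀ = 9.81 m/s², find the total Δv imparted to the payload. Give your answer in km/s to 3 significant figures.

Ignition mass of stage 1 = 475,000+68,600 + 59,200+5,120 + 10,800+1,750 + 4,100 = 624,570 kg.
Stage 1: m₀ = 624,570 kg, m_f = 624,570 − 475,000 = 149,570 kg; Δv = 440×9.81×ln(4.176) = 4316.4×1.4293 ≈ 6169 m/s.
Stage 2: m₀ = 80,970 kg, m_f = 80,970 − 59,200 = 21,770 kg; Δv = 414×9.81×ln(3.719) = 4061.3×1.3135 ≈ 5335 m/s.
Stage 3: m₀ = 16,650 kg, m_f = 16,650 − 10,800 = 5,850 kg; Δv = 332×9.81×ln(2.846) = 3256.9×1.0460 ≈ 3407 m/s.
Total Δv = 6169 + 5335 + 3407 = 14911 m/s.

Δv ≈ 14.9 km/s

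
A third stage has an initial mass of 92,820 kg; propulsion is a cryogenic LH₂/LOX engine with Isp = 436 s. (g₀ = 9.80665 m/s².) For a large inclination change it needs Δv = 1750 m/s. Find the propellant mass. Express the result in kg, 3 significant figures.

propellant mass ≈ 31200 kg

v_e = Isp · g₀ = 436 × 9.80665 = 4275.7 m/s.
m₀/m_f = exp(Δv / v_e) = exp(1750 / 4275.7) = exp(0.4093) = 1.5057.
m_f = 92,820 / 1.5057 = 61,645.7 kg, so propellant = m₀ − m_f = 92,820 − 61,645.7 = 31,174.3 kg.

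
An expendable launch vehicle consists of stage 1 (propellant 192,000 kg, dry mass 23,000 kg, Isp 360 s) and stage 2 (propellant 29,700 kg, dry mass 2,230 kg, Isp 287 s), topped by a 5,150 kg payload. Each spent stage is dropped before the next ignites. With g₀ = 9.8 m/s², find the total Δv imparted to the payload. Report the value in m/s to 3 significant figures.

Ignition mass of stage 1 = 192,000+23,000 + 29,700+2,230 + 5,150 = 252,080 kg.
Stage 1: m₀ = 252,080 kg, m_f = 252,080 − 192,000 = 60,080 kg; Δv = 360×9.8×ln(4.196) = 3528.0×1.4341 ≈ 5059 m/s.
Stage 2: m₀ = 37,080 kg, m_f = 37,080 − 29,700 = 7,380 kg; Δv = 287×9.8×ln(5.024) = 2812.6×1.6143 ≈ 4540 m/s.
Total Δv = 5059 + 4540 = 9599 m/s.

Δv ≈ 9600 m/s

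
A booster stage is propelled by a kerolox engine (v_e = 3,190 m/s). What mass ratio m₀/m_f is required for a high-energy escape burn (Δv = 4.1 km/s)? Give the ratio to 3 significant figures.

mass ratio ≈ 3.62

Rocket equation: m₀/m_f = exp(Δv / v_e) = exp(4100 / 3190.0) = exp(1.2853) = 3.6156.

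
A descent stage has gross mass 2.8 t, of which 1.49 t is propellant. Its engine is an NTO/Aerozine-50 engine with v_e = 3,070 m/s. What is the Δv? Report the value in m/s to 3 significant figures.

Δv ≈ 2330 m/s

m_f = m₀ − m_prop = 2.8 − 1.49 = 1.31 t.
By the Tsiolkovsky rocket equation, Δv = v_e · ln(m₀/m_f) = 3070.0 × ln(2.137) = 3070.0 × 0.7596 ≈ 2331.9 m/s.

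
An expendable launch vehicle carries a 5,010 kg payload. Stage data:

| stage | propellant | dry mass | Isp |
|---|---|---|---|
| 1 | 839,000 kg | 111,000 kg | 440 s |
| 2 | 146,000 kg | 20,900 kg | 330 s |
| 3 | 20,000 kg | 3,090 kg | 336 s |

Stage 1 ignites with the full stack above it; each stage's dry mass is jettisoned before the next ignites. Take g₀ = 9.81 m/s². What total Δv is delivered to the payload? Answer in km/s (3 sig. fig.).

Ignition mass of stage 1 = 839,000+111,000 + 146,000+20,900 + 20,000+3,090 + 5,010 = 1,145,000 kg.
Stage 1: m₀ = 1,145,000 kg, m_f = 1,145,000 − 839,000 = 306,000 kg; Δv = 440×9.81×ln(3.742) = 4316.4×1.3196 ≈ 5696 m/s.
Stage 2: m₀ = 195,000 kg, m_f = 195,000 − 146,000 = 49,000 kg; Δv = 330×9.81×ln(3.98) = 3237.3×1.3812 ≈ 4471 m/s.
Stage 3: m₀ = 28,100 kg, m_f = 28,100 − 20,000 = 8,100 kg; Δv = 336×9.81×ln(3.469) = 3296.2×1.2439 ≈ 4100 m/s.
Total Δv = 5696 + 4471 + 4100 = 14267 m/s.

Δv ≈ 14.3 km/s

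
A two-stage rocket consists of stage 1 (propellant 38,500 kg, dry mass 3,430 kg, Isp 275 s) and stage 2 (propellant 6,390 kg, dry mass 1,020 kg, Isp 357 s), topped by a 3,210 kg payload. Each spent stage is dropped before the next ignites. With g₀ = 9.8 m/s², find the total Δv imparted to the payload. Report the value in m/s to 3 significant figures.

Ignition mass of stage 1 = 38,500+3,430 + 6,390+1,020 + 3,210 = 52,550 kg.
Stage 1: m₀ = 52,550 kg, m_f = 52,550 − 38,500 = 14,050 kg; Δv = 275×9.8×ln(3.74) = 2695.0×1.3191 ≈ 3555 m/s.
Stage 2: m₀ = 10,620 kg, m_f = 10,620 − 6,390 = 4,230 kg; Δv = 357×9.8×ln(2.511) = 3498.6×0.9205 ≈ 3221 m/s.
Total Δv = 3555 + 3221 = 6776 m/s.

Δv ≈ 6780 m/s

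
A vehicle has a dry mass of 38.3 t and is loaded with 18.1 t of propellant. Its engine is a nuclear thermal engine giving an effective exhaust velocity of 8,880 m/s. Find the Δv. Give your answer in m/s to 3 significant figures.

m₀ = m_dry + m_prop = 38.3 + 18.1 = 56.4 t.
By the Tsiolkovsky rocket equation, Δv = v_e · ln(m₀/m_f) = 8880.0 × ln(1.473) = 8880.0 × 0.3870 ≈ 3436.7 m/s.

Δv ≈ 3440 m/s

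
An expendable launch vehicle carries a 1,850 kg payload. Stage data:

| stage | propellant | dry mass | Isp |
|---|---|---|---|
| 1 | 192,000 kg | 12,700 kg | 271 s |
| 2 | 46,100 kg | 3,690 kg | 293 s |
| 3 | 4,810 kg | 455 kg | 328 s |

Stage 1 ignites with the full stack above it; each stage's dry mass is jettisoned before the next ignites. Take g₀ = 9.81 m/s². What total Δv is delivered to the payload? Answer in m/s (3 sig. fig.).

Ignition mass of stage 1 = 192,000+12,700 + 46,100+3,690 + 4,810+455 + 1,850 = 261,605 kg.
Stage 1: m₀ = 261,605 kg, m_f = 261,605 − 192,000 = 69,605 kg; Δv = 271×9.81×ln(3.758) = 2658.5×1.3240 ≈ 3520 m/s.
Stage 2: m₀ = 56,905 kg, m_f = 56,905 − 46,100 = 10,805 kg; Δv = 293×9.81×ln(5.267) = 2874.3×1.6614 ≈ 4775 m/s.
Stage 3: m₀ = 7,115 kg, m_f = 7,115 − 4,810 = 2,305 kg; Δv = 328×9.81×ln(3.087) = 3217.7×1.1271 ≈ 3627 m/s.
Total Δv = 3520 + 4775 + 3627 = 11922 m/s.

Δv ≈ 11900 m/s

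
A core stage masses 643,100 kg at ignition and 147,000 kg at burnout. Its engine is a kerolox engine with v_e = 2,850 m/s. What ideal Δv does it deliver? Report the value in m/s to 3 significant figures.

Δv ≈ 4210 m/s

Δv = v_e · ln(m₀/m_f) = 2850.0 × ln(4.375) = 2850.0 × 1.4759 ≈ 4206.2 m/s.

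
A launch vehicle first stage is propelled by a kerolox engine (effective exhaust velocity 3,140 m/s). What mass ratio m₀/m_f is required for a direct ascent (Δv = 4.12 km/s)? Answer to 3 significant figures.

mass ratio ≈ 3.71

Rocket equation: m₀/m_f = exp(Δv / v_e) = exp(4120 / 3140.0) = exp(1.3121) = 3.7140.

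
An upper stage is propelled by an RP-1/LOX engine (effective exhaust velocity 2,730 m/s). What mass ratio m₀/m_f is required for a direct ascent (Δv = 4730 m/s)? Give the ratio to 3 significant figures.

mass ratio ≈ 5.66

m₀/m_f = exp(Δv / v_e) = exp(4730 / 2730.0) = exp(1.7326) = 5.6553.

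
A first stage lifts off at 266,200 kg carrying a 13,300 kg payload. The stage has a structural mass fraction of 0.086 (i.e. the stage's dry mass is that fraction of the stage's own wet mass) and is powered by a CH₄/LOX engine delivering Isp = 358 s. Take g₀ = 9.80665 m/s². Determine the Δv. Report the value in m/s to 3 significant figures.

Δv ≈ 7120 m/s

Stage wet mass = m₀ − payload = 266,200 − 13,300 = 252,900 kg.
Stage dry mass = ε × stage wet mass = 0.086 × 252,900 = 21,749.4 kg.
Burnout mass m_f = stage dry + payload = 21,749.4 + 13,300 = 35,049.4 kg.
v_e = Isp · g₀ = 358 × 9.80665 = 3510.8 m/s.
By the Tsiolkovsky rocket equation, Δv = v_e · ln(266,200/35,049.4) = 3510.8 × ln(7.595) = 3510.8 × 2.0275 ≈ 7118 m/s.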